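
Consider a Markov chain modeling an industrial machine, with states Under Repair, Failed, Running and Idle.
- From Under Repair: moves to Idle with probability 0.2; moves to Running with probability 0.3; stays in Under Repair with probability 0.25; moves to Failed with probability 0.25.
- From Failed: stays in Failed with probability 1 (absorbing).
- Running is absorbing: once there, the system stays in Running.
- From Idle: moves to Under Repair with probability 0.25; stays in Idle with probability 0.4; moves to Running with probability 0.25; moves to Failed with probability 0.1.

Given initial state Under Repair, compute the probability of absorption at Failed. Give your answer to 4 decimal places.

0.4250

Let h(s) be the probability of absorption at Failed starting from transient state s. Then h(Failed) = 1 and h(Running) = 0. By first-step analysis:
h(Under Repair) = 0.25·h(Under Repair) + 0.25·1 + 0.3·0 + 0.2·h(Idle)
h(Idle) = 0.25·h(Under Repair) + 0.1·1 + 0.25·0 + 0.4·h(Idle)
Solving: h(Under Repair) = 0.4250, h(Idle) = 0.3438.
Starting from Under Repair, the probability is 0.4250.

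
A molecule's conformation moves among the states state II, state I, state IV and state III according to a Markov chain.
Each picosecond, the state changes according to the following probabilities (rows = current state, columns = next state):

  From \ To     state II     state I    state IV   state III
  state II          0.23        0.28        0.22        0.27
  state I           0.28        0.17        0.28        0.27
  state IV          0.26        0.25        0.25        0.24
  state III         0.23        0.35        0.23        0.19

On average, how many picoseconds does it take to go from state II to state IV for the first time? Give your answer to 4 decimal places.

Let t(s) be the expected number of picoseconds to first reach state IV from state s, with t(state IV) = 0. Conditioning on the first picosecond:
t(state II) = 1 + 0.23·t(state II) + 0.28·t(state I) + 0.27·t(state III)
t(state I) = 1 + 0.28·t(state II) + 0.17·t(state I) + 0.27·t(state III)
t(state III) = 1 + 0.23·t(state II) + 0.35·t(state I) + 0.19·t(state III)
Solving: t(state II) = 4.1914, t(state I) = 3.9649, t(state III) = 4.1380.
Expected picoseconds from state II to state IV: 4.1914.

4.1914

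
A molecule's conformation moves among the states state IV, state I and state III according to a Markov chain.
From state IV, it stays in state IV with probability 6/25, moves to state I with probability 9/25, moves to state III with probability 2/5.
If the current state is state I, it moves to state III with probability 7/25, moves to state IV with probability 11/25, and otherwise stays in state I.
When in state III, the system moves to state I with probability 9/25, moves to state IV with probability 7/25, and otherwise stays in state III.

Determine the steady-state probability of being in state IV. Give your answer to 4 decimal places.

0.3205

Let the stationary distribution be π with π = πP and π_1 + π_2 + π_3 = 1.
π_1 = 0.24·π_1 + 0.44·π_2 + 0.28·π_3
π_2 = 0.36·π_1 + 0.28·π_2 + 0.36·π_3
Solving with the normalization constraint gives π = (0.3205, 0.3333, 0.3462).
So the stationary probability of state IV is 0.3205.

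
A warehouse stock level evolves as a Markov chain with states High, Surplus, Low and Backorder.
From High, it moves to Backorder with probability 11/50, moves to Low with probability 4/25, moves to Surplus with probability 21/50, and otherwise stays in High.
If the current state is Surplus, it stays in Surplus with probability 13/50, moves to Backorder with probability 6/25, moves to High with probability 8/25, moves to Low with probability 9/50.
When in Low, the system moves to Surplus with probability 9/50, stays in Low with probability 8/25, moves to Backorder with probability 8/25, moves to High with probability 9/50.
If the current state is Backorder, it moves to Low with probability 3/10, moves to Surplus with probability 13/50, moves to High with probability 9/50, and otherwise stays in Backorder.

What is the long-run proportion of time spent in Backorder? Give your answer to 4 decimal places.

Let the stationary distribution be π with π = πP and π_1 + π_2 + π_3 + π_4 = 1.
π_1 = 0.2·π_1 + 0.32·π_2 + 0.18·π_3 + 0.18·π_4
π_2 = 0.42·π_1 + 0.26·π_2 + 0.18·π_3 + 0.26·π_4
π_3 = 0.16·π_1 + 0.18·π_2 + 0.32·π_3 + 0.3·π_4
Solving with the normalization constraint gives π = (0.2232, 0.2765, 0.2404, 0.2600).
So the stationary probability of Backorder is 0.2600.

0.2600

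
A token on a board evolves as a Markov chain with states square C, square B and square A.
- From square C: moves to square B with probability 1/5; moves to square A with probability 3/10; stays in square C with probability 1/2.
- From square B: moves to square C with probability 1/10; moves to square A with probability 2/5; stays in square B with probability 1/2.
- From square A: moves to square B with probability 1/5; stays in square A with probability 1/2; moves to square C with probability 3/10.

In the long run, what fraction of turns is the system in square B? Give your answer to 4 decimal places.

Let the stationary distribution be π with π = πP and π_1 + π_2 + π_3 = 1.
π_1 = 0.5·π_1 + 0.1·π_2 + 0.3·π_3
π_2 = 0.2·π_1 + 0.5·π_2 + 0.2·π_3
Solving with the normalization constraint gives π = (0.3036, 0.2857, 0.4107).
So the stationary probability of square B is 0.2857.

0.2857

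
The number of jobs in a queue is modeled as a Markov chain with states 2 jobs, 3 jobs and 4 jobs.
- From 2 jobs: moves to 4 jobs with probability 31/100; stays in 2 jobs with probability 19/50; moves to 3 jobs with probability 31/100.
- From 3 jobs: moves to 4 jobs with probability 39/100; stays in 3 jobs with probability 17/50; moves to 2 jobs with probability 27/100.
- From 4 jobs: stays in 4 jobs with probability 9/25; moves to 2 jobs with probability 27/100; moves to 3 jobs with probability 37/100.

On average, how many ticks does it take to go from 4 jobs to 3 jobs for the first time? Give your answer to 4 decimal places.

Let t(s) be the expected number of ticks to first reach 3 jobs from state s, with t(3 jobs) = 0. Conditioning on the first tick:
t(2 jobs) = 1 + 0.38·t(2 jobs) + 0.31·t(4 jobs)
t(4 jobs) = 1 + 0.27·t(2 jobs) + 0.36·t(4 jobs)
Solving: t(2 jobs) = 3.0342, t(4 jobs) = 2.8425.
Expected ticks from 4 jobs to 3 jobs: 2.8425.

2.8425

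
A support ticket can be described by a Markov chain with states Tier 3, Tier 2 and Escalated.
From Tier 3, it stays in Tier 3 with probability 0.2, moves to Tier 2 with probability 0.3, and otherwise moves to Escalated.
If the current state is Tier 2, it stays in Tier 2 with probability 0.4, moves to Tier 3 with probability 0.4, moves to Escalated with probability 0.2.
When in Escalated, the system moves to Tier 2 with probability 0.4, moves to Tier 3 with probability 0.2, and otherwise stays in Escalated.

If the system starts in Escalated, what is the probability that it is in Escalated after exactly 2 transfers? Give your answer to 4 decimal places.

Sum over the intermediate state after 1 transfer:
P = P(Escalated→Tier 3)·P(Tier 3→Escalated) + P(Escalated→Tier 2)·P(Tier 2→Escalated) + P(Escalated→Escalated)·P(Escalated→Escalated)
  = 0.2×0.5 + 0.4×0.2 + 0.4×0.4
  = 0.1000 + 0.0800 + 0.1600 = 0.3400

0.3400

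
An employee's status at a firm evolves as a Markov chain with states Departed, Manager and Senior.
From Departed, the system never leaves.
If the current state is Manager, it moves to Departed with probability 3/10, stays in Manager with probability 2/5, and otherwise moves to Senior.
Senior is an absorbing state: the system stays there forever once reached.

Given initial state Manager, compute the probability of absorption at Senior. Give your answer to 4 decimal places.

Let h(s) be the probability of absorption at Senior starting from transient state s. Then h(Senior) = 1 and h(Departed) = 0. By first-step analysis:
h(Manager) = 0.3·0 + 0.4·h(Manager) + 0.3·1
Solving: h(Manager) = 0.5000.
Starting from Manager, the probability is 0.5000.

0.5000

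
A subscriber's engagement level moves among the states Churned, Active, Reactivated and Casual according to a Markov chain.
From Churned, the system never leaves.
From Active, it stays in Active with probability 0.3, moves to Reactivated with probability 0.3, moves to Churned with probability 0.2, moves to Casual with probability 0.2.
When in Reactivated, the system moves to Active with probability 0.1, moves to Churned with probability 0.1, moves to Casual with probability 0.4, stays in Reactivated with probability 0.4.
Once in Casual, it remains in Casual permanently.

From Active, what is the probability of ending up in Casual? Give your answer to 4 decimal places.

Let h(s) be the probability of absorption at Casual starting from transient state s. Then h(Casual) = 1 and h(Churned) = 0. By first-step analysis:
h(Active) = 0.2·0 + 0.3·h(Active) + 0.3·h(Reactivated) + 0.2·1
h(Reactivated) = 0.1·0 + 0.1·h(Active) + 0.4·h(Reactivated) + 0.4·1
Solving: h(Active) = 0.6154, h(Reactivated) = 0.7692.
Starting from Active, the probability is 0.6154.

0.6154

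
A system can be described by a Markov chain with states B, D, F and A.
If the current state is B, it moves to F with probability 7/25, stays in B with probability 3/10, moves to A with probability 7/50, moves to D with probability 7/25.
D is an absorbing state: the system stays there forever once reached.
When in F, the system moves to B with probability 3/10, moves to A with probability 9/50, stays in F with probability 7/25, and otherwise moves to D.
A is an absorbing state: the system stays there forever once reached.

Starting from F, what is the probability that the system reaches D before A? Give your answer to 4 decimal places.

Let h(s) be the probability of absorption at D starting from transient state s. Then h(D) = 1 and h(A) = 0. By first-step analysis:
h(B) = 0.3·h(B) + 0.28·1 + 0.28·h(F) + 0.14·0
h(F) = 0.3·h(B) + 0.24·1 + 0.28·h(F) + 0.18·0
Solving: h(B) = 0.6400, h(F) = 0.6000.
Starting from F, the probability is 0.6000.

0.6000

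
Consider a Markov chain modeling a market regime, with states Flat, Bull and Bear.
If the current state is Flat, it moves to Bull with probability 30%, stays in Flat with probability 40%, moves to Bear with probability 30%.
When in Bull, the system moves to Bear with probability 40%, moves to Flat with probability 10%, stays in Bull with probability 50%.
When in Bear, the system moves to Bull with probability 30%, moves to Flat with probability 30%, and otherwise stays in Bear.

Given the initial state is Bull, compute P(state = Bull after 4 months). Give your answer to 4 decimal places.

Propagate the distribution vector 4 months from Bull.
After 0 months: (0.0000, 1.0000, 0.0000)
After 1 month: (0.1000, 0.5000, 0.4000)
After 2 months: (0.2100, 0.4000, 0.3900)
After 3 months: (0.2410, 0.3800, 0.3790)
After 4 months: (0.2481, 0.3760, 0.3759)
P(in Bull after 4 months) = 0.3760

0.3760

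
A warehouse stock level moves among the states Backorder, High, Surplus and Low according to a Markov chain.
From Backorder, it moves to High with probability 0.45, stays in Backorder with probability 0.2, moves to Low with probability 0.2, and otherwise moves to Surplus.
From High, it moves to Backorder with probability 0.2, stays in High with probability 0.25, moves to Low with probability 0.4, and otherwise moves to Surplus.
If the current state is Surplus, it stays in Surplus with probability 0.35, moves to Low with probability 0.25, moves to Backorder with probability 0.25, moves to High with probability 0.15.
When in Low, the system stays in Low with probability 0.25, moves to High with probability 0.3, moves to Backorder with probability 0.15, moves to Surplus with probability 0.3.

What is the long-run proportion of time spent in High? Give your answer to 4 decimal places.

0.2796

Let the stationary distribution be π with π = πP and π_1 + π_2 + π_3 + π_4 = 1.
π_1 = 0.2·π_1 + 0.2·π_2 + 0.25·π_3 + 0.15·π_4
π_2 = 0.45·π_1 + 0.25·π_2 + 0.15·π_3 + 0.3·π_4
π_3 = 0.15·π_1 + 0.15·π_2 + 0.35·π_3 + 0.3·π_4
Solving with the normalization constraint gives π = (0.1979, 0.2796, 0.2404, 0.2821).
So the stationary probability of High is 0.2796.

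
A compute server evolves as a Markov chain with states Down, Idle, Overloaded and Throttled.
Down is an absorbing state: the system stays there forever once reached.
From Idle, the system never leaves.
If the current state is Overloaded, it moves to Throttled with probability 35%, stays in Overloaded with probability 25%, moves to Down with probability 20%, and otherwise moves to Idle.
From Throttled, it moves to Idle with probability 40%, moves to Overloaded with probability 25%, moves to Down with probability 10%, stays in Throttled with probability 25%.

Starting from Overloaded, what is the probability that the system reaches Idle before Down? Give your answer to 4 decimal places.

Let h(s) be the probability of absorption at Idle starting from transient state s. Then h(Idle) = 1 and h(Down) = 0. By first-step analysis:
h(Overloaded) = 0.2·0 + 0.2·1 + 0.25·h(Overloaded) + 0.35·h(Throttled)
h(Throttled) = 0.1·0 + 0.4·1 + 0.25·h(Overloaded) + 0.25·h(Throttled)
Solving: h(Overloaded) = 0.6105, h(Throttled) = 0.7368.
Starting from Overloaded, the probability is 0.6105.

0.6105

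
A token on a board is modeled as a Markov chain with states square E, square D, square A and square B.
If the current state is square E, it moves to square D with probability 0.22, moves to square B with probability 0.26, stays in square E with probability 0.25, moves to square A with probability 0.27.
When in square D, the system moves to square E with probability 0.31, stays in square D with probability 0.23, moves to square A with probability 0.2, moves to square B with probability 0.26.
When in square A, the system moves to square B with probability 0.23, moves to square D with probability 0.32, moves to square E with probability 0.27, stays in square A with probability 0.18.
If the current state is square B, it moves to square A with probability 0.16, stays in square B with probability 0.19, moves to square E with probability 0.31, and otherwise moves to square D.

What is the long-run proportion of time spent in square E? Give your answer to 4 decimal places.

0.2847

Let the stationary distribution be π with π = πP and π_1 + π_2 + π_3 + π_4 = 1.
π_1 = 0.25·π_1 + 0.31·π_2 + 0.27·π_3 + 0.31·π_4
π_2 = 0.22·π_1 + 0.23·π_2 + 0.32·π_3 + 0.34·π_4
π_3 = 0.27·π_1 + 0.2·π_2 + 0.18·π_3 + 0.16·π_4
Solving with the normalization constraint gives π = (0.2847, 0.2718, 0.2063, 0.2372).
So the stationary probability of square E is 0.2847.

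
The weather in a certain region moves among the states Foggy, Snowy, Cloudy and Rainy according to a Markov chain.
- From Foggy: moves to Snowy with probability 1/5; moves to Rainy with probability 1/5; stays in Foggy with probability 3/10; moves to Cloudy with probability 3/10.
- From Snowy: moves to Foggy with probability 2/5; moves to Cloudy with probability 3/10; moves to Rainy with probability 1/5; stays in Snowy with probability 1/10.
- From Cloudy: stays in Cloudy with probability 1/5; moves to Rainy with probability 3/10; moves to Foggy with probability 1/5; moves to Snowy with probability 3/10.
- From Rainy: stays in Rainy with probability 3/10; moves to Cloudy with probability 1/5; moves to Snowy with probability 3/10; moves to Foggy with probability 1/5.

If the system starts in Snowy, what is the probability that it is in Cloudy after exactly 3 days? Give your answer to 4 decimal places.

Propagate the distribution vector 3 days from Snowy.
After 0 days: (0.0000, 1.0000, 0.0000, 0.0000)
After 1 day: (0.4000, 0.1000, 0.3000, 0.2000)
After 2 days: (0.2600, 0.2400, 0.2500, 0.2500)
After 3 days: (0.2740, 0.2260, 0.2500, 0.2500)
P(in Cloudy after 3 days) = 0.2500

0.2500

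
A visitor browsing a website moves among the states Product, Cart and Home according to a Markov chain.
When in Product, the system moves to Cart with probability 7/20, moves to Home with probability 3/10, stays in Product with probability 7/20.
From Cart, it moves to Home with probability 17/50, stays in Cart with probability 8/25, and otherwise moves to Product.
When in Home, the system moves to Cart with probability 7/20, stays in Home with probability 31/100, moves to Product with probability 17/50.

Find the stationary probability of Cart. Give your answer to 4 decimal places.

0.3398

Let the stationary distribution be π with π = πP and π_1 + π_2 + π_3 = 1.
π_1 = 0.35·π_1 + 0.34·π_2 + 0.34·π_3
π_2 = 0.35·π_1 + 0.32·π_2 + 0.35·π_3
Solving with the normalization constraint gives π = (0.3434, 0.3398, 0.3168).
So the stationary probability of Cart is 0.3398.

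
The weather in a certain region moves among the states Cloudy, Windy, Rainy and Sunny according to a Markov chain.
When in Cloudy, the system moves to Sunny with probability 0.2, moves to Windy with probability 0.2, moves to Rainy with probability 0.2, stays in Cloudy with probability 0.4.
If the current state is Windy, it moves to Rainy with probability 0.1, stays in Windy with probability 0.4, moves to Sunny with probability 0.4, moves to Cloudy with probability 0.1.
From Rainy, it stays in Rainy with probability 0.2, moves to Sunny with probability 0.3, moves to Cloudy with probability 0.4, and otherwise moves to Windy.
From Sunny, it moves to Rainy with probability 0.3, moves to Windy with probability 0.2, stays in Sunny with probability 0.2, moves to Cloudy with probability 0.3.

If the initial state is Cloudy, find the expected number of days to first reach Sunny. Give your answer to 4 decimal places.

Let t(s) be the expected number of days to first reach Sunny from state s, with t(Sunny) = 0. Conditioning on the first day:
t(Cloudy) = 1 + 0.4·t(Cloudy) + 0.2·t(Windy) + 0.2·t(Rainy)
t(Windy) = 1 + 0.1·t(Cloudy) + 0.4·t(Windy) + 0.1·t(Rainy)
t(Rainy) = 1 + 0.4·t(Cloudy) + 0.1·t(Windy) + 0.2·t(Rainy)
Solving: t(Cloudy) = 3.7981, t(Windy) = 2.8846, t(Rainy) = 3.5096.
Expected days from Cloudy to Sunny: 3.7981.

3.7981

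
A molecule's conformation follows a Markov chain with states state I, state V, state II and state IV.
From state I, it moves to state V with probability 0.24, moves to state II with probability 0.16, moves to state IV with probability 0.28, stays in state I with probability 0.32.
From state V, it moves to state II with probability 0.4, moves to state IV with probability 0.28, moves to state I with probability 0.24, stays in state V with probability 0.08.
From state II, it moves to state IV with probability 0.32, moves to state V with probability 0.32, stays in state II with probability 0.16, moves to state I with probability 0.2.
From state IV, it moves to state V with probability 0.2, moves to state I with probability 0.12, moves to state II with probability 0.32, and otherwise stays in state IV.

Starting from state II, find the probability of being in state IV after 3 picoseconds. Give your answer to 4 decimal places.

0.3165

Propagate the distribution vector 3 picoseconds from state II.
After 0 picoseconds: (0.0000, 0.0000, 1.0000, 0.0000)
After 1 picosecond: (0.2000, 0.3200, 0.1600, 0.3200)
After 2 picoseconds: (0.2112, 0.1888, 0.2880, 0.3120)
After 3 picoseconds: (0.2079, 0.2204, 0.2552, 0.3165)
P(in state IV after 3 picoseconds) = 0.3165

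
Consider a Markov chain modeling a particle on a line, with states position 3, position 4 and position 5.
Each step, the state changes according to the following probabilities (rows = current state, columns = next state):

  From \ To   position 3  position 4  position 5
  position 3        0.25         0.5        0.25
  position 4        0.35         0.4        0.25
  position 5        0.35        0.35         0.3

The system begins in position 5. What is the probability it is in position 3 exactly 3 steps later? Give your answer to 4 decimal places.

Propagate the distribution vector 3 steps from position 5.
After 0 steps: (0.0000, 0.0000, 1.0000)
After 1 step: (0.3500, 0.3500, 0.3000)
After 2 steps: (0.3150, 0.4200, 0.2650)
After 3 steps: (0.3185, 0.4183, 0.2633)
P(in position 3 after 3 steps) = 0.3185

0.3185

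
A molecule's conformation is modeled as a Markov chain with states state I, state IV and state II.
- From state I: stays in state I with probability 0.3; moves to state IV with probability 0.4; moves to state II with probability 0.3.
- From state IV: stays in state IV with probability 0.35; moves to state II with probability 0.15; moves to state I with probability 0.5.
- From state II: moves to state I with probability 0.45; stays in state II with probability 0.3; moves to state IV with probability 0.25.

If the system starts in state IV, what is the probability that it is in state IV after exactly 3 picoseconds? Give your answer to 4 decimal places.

Propagate the distribution vector 3 picoseconds from state IV.
After 0 picoseconds: (0.0000, 1.0000, 0.0000)
After 1 picosecond: (0.5000, 0.3500, 0.1500)
After 2 picoseconds: (0.3925, 0.3600, 0.2475)
After 3 picoseconds: (0.4091, 0.3449, 0.2460)
P(in state IV after 3 picoseconds) = 0.3449

0.3449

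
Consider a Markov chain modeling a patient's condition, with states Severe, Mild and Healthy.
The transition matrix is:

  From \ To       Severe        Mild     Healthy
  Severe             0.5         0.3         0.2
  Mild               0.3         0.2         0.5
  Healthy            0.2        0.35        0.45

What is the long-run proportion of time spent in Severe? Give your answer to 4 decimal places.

Let the stationary distribution be π with π = πP and π_1 + π_2 + π_3 = 1.
π_1 = 0.5·π_1 + 0.3·π_2 + 0.2·π_3
π_2 = 0.3·π_1 + 0.2·π_2 + 0.35·π_3
Solving with the normalization constraint gives π = (0.3272, 0.2901, 0.3827).
So the stationary probability of Severe is 0.3272.

0.3272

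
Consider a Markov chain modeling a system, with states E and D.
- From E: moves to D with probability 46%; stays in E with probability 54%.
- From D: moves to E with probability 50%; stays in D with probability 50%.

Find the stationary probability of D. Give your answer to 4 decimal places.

Let the stationary distribution be π with π = πP and π_1 + π_2 = 1.
π_1 = 0.54·π_1 + 0.5·π_2
Solving with the normalization constraint gives π = (0.5208, 0.4792).
So the stationary probability of D is 0.4792.

0.4792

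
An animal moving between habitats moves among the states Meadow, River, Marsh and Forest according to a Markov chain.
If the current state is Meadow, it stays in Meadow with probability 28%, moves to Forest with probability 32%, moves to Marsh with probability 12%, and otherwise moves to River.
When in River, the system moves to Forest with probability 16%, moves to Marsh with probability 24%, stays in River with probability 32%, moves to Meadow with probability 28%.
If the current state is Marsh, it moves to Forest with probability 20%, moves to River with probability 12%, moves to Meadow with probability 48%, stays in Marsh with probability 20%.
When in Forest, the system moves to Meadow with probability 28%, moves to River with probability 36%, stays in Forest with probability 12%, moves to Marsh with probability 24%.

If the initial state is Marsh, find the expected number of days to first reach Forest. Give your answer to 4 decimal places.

4.2618

Let t(s) be the expected number of days to first reach Forest from state s, with t(Forest) = 0. Conditioning on the first day:
t(Meadow) = 1 + 0.28·t(Meadow) + 0.28·t(River) + 0.12·t(Marsh)
t(River) = 1 + 0.28·t(Meadow) + 0.32·t(River) + 0.24·t(Marsh)
t(Marsh) = 1 + 0.48·t(Meadow) + 0.12·t(River) + 0.2·t(Marsh)
Solving: t(Meadow) = 3.8768, t(River) = 4.5711, t(Marsh) = 4.2618.
Expected days from Marsh to Forest: 4.2618.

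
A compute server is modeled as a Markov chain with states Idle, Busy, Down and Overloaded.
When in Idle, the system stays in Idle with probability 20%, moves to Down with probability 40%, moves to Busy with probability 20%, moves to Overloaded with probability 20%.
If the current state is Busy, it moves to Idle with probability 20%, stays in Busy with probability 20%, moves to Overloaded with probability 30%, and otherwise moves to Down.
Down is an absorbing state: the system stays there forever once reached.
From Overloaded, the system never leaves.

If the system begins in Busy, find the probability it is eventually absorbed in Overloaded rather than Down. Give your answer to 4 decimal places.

Let h(s) be the probability of absorption at Overloaded starting from transient state s. Then h(Overloaded) = 1 and h(Down) = 0. By first-step analysis:
h(Idle) = 0.2·h(Idle) + 0.2·h(Busy) + 0.4·0 + 0.2·1
h(Busy) = 0.2·h(Idle) + 0.2·h(Busy) + 0.3·0 + 0.3·1
Solving: h(Idle) = 0.3667, h(Busy) = 0.4667.
Starting from Busy, the probability is 0.4667.

0.4667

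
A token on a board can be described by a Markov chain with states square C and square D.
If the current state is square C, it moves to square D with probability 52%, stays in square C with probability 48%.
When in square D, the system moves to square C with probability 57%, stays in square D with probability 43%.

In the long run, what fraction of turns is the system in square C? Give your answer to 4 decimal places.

0.5229

Let the stationary distribution be π with π = πP and π_1 + π_2 = 1.
π_1 = 0.48·π_1 + 0.57·π_2
Solving with the normalization constraint gives π = (0.5229, 0.4771).
So the stationary probability of square C is 0.5229.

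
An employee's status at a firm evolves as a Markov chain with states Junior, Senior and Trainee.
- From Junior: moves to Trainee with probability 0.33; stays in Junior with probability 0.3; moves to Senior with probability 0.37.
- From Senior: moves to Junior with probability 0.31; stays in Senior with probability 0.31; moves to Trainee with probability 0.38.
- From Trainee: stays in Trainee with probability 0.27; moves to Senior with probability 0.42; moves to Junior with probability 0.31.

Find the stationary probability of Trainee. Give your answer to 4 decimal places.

0.3285

Let the stationary distribution be π with π = πP and π_1 + π_2 + π_3 = 1.
π_1 = 0.3·π_1 + 0.31·π_2 + 0.31·π_3
π_2 = 0.37·π_1 + 0.31·π_2 + 0.42·π_3
Solving with the normalization constraint gives π = (0.3069, 0.3646, 0.3285).
So the stationary probability of Trainee is 0.3285.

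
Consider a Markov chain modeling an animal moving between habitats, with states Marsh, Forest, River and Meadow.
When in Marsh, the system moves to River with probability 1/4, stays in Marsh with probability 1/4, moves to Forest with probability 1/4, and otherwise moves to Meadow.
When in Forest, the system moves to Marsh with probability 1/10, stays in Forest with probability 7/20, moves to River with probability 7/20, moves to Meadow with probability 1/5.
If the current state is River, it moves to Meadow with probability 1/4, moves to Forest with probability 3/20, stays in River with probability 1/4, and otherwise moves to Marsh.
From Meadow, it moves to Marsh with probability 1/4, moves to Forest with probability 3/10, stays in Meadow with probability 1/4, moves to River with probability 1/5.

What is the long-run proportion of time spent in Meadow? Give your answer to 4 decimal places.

Let the stationary distribution be π with π = πP and π_1 + π_2 + π_3 + π_4 = 1.
π_1 = 0.25·π_1 + 0.1·π_2 + 0.35·π_3 + 0.25·π_4
π_2 = 0.25·π_1 + 0.35·π_2 + 0.15·π_3 + 0.3·π_4
π_3 = 0.25·π_1 + 0.35·π_2 + 0.25·π_3 + 0.2·π_4
Solving with the normalization constraint gives π = (0.2372, 0.2616, 0.2643, 0.2369).
So the stationary probability of Meadow is 0.2369.

0.2369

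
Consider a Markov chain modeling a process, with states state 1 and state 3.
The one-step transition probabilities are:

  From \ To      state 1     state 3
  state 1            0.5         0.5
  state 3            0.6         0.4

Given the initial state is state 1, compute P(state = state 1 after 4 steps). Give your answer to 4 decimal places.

0.5455

Propagate the distribution vector 4 steps from state 1.
After 0 steps: (1.0000, 0.0000)
After 1 step: (0.5000, 0.5000)
After 2 steps: (0.5500, 0.4500)
After 3 steps: (0.5450, 0.4550)
After 4 steps: (0.5455, 0.4545)
P(in state 1 after 4 steps) = 0.5455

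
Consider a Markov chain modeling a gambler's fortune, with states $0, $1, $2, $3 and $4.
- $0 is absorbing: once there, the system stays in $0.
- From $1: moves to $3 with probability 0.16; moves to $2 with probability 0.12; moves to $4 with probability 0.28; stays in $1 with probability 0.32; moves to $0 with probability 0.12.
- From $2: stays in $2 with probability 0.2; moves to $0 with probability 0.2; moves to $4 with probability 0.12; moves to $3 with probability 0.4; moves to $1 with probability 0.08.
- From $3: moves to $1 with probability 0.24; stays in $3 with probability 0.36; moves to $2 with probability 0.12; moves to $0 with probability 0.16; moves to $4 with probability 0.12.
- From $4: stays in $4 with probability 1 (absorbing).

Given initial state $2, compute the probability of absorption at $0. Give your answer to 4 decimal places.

0.5369

Let h(s) be the probability of absorption at $0 starting from transient state s. Then h($0) = 1 and h($4) = 0. By first-step analysis:
h($1) = 0.12·1 + 0.32·h($1) + 0.12·h($2) + 0.16·h($3) + 0.28·0
h($2) = 0.2·1 + 0.08·h($1) + 0.2·h($2) + 0.4·h($3) + 0.12·0
h($3) = 0.16·1 + 0.24·h($1) + 0.12·h($2) + 0.36·h($3) + 0.12·0
Solving: h($1) = 0.3880, h($2) = 0.5369, h($3) = 0.4961.
Starting from $2, the probability is 0.5369.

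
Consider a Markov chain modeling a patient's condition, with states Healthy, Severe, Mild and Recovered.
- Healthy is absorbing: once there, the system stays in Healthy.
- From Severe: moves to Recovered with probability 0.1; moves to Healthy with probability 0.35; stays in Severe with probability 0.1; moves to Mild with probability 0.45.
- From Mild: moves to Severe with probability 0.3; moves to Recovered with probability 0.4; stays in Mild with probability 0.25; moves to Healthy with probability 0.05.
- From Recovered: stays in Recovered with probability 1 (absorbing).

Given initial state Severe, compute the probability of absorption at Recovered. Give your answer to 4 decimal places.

0.4722

Let h(s) be the probability of absorption at Recovered starting from transient state s. Then h(Recovered) = 1 and h(Healthy) = 0. By first-step analysis:
h(Severe) = 0.35·0 + 0.1·h(Severe) + 0.45·h(Mild) + 0.1·1
h(Mild) = 0.05·0 + 0.3·h(Severe) + 0.25·h(Mild) + 0.4·1
Solving: h(Severe) = 0.4722, h(Mild) = 0.7222.
Starting from Severe, the probability is 0.4722.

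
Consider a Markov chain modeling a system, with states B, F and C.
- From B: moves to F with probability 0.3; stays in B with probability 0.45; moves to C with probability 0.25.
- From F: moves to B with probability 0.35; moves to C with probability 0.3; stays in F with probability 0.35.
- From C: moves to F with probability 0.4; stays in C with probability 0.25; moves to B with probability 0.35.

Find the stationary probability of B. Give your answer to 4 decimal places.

0.3889

Let the stationary distribution be π with π = πP and π_1 + π_2 + π_3 = 1.
π_1 = 0.45·π_1 + 0.35·π_2 + 0.35·π_3
π_2 = 0.3·π_1 + 0.35·π_2 + 0.4·π_3
Solving with the normalization constraint gives π = (0.3889, 0.3439, 0.2672).
So the stationary probability of B is 0.3889.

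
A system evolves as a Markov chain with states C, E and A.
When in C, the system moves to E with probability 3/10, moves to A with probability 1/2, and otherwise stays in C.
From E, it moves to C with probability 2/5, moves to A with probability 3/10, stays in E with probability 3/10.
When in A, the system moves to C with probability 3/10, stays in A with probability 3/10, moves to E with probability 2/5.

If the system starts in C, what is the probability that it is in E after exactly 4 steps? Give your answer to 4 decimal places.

0.3362

Propagate the distribution vector 4 steps from C.
After 0 steps: (1.0000, 0.0000, 0.0000)
After 1 step: (0.2000, 0.3000, 0.5000)
After 2 steps: (0.3100, 0.3500, 0.3400)
After 3 steps: (0.3040, 0.3340, 0.3620)
After 4 steps: (0.3030, 0.3362, 0.3608)
P(in E after 4 steps) = 0.3362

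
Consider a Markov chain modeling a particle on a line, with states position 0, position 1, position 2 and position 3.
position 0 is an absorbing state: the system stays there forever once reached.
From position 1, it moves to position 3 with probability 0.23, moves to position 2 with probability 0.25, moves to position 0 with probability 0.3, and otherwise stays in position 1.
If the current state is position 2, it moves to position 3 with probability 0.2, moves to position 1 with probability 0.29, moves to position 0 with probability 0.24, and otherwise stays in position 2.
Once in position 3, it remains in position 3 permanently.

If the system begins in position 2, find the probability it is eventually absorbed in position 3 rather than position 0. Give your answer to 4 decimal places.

Let h(s) be the probability of absorption at position 3 starting from transient state s. Then h(position 3) = 1 and h(position 0) = 0. By first-step analysis:
h(position 1) = 0.3·0 + 0.22·h(position 1) + 0.25·h(position 2) + 0.23·1
h(position 2) = 0.24·0 + 0.29·h(position 1) + 0.27·h(position 2) + 0.2·1
Solving: h(position 1) = 0.4385, h(position 2) = 0.4482.
Starting from position 2, the probability is 0.4482.

0.4482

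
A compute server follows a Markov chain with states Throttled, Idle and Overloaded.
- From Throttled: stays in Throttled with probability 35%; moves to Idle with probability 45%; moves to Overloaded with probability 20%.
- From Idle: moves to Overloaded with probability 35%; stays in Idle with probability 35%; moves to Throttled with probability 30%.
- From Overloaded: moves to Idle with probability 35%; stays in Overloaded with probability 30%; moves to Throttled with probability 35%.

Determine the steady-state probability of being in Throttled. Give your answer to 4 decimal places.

0.3308

Let the stationary distribution be π with π = πP and π_1 + π_2 + π_3 = 1.
π_1 = 0.35·π_1 + 0.3·π_2 + 0.35·π_3
π_2 = 0.45·π_1 + 0.35·π_2 + 0.35·π_3
Solving with the normalization constraint gives π = (0.3308, 0.3831, 0.2861).
So the stationary probability of Throttled is 0.3308.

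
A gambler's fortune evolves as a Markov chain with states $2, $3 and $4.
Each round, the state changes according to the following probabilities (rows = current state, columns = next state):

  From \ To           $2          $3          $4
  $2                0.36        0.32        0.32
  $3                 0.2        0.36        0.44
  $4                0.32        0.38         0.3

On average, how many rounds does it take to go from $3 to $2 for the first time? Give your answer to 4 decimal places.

Let t(s) be the expected number of rounds to first reach $2 from state s, with t($2) = 0. Conditioning on the first round:
t($3) = 1 + 0.36·t($3) + 0.44·t($4)
t($4) = 1 + 0.38·t($3) + 0.3·t($4)
Solving: t($3) = 4.0598, t($4) = 3.6325.
Expected rounds from $3 to $2: 4.0598.

4.0598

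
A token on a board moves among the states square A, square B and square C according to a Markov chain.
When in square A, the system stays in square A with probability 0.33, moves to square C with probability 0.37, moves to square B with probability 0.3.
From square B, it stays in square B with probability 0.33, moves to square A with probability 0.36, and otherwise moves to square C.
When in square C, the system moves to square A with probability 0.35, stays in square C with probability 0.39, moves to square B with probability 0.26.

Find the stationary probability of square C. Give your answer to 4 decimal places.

Let the stationary distribution be π with π = πP and π_1 + π_2 + π_3 = 1.
π_1 = 0.33·π_1 + 0.36·π_2 + 0.35·π_3
π_2 = 0.3·π_1 + 0.33·π_2 + 0.26·π_3
Solving with the normalization constraint gives π = (0.3460, 0.2945, 0.3595).
So the stationary probability of square C is 0.3595.

0.3595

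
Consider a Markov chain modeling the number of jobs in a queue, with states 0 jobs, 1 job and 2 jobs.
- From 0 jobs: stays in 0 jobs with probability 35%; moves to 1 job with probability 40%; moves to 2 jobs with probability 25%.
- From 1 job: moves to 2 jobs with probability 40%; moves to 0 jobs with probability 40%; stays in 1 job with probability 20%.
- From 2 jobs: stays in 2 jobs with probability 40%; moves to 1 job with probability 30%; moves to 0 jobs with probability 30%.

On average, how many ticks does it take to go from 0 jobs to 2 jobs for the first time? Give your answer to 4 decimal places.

3.3333

Let t(s) be the expected number of ticks to first reach 2 jobs from state s, with t(2 jobs) = 0. Conditioning on the first tick:
t(0 jobs) = 1 + 0.35·t(0 jobs) + 0.4·t(1 job)
t(1 job) = 1 + 0.4·t(0 jobs) + 0.2·t(1 job)
Solving: t(0 jobs) = 3.3333, t(1 job) = 2.9167.
Expected ticks from 0 jobs to 2 jobs: 3.3333.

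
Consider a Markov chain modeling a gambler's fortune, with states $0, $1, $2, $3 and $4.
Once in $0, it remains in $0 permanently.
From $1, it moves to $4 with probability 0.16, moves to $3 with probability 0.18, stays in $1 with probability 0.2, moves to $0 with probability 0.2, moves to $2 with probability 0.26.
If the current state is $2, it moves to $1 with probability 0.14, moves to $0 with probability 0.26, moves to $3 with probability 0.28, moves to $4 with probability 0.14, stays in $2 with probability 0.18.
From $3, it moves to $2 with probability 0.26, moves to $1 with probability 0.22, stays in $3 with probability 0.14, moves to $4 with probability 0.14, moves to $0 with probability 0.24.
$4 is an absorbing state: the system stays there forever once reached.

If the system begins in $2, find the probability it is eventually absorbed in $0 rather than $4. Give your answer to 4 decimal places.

Let h(s) be the probability of absorption at $0 starting from transient state s. Then h($0) = 1 and h($4) = 0. By first-step analysis:
h($1) = 0.2·1 + 0.2·h($1) + 0.26·h($2) + 0.18·h($3) + 0.16·0
h($2) = 0.26·1 + 0.14·h($1) + 0.18·h($2) + 0.28·h($3) + 0.14·0
h($3) = 0.24·1 + 0.22·h($1) + 0.26·h($2) + 0.14·h($3) + 0.14·0
Solving: h($1) = 0.5951, h($2) = 0.6311, h($3) = 0.6221.
Starting from $2, the probability is 0.6311.

0.6311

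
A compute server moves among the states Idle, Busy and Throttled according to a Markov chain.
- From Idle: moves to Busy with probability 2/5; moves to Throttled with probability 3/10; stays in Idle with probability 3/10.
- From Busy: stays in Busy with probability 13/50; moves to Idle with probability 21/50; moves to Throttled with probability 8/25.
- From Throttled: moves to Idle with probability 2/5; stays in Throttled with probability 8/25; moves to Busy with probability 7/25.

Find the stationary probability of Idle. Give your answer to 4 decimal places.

0.3694

Let the stationary distribution be π with π = πP and π_1 + π_2 + π_3 = 1.
π_1 = 0.3·π_1 + 0.42·π_2 + 0.4·π_3
π_2 = 0.4·π_1 + 0.26·π_2 + 0.28·π_3
Solving with the normalization constraint gives π = (0.3694, 0.3180, 0.3126).
So the stationary probability of Idle is 0.3694.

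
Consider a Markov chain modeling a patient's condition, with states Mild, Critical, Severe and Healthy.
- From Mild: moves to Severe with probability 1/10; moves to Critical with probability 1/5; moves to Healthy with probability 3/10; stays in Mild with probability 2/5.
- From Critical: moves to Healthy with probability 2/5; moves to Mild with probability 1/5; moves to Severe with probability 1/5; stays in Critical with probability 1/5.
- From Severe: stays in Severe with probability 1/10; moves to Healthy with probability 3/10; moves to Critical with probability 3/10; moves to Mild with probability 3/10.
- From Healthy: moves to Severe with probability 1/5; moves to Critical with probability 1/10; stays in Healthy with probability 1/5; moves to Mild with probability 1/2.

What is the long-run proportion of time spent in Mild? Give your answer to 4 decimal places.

0.3770

Let the stationary distribution be π with π = πP and π_1 + π_2 + π_3 + π_4 = 1.
π_1 = 0.4·π_1 + 0.2·π_2 + 0.3·π_3 + 0.5·π_4
π_2 = 0.2·π_1 + 0.2·π_2 + 0.3·π_3 + 0.1·π_4
π_3 = 0.1·π_1 + 0.2·π_2 + 0.1·π_3 + 0.2·π_4
Solving with the normalization constraint gives π = (0.3770, 0.1858, 0.1475, 0.2896).
So the stationary probability of Mild is 0.3770.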